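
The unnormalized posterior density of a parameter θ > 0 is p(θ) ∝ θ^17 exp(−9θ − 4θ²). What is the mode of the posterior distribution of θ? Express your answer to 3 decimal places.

θ̂_MAP = 1.000

ℓ'(θ) = 17/θ − 9 − 8θ. Setting this to zero and multiplying by θ: 8θ² + 9θ − 17 = 0.
θ = (−9 + √(9² + 4·8·17)) / (2·8) = (−9 + √625) / 16 = (−9 + 25)/16 = 1.
ℓ''(θ) = −17/θ² − 8 < 0, confirming a maximum.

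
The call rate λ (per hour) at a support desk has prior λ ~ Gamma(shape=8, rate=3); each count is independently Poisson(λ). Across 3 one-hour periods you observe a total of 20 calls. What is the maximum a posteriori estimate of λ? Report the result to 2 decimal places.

Σxᵢ = 20, n = 3.
Posterior ∝ λ^7e^(−3λ) · λ^20e^(−3λ) = λ^27e^(−6λ), i.e. Gamma(shape=28, rate=6).
The mode of a Gamma(a, b) with a ≥ 1 (shape–rate) is (a−1)/b = 27/6 ≈ 4.50.

λ̂_MAP = 4.50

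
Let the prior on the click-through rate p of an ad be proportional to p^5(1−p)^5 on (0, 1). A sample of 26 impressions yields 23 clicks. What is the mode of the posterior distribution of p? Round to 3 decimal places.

The prior density ∝ p^5(1−p)^5 is the kernel of Beta(6, 6).
Data: 23 successes in 26 trials. The binomial likelihood contributes p^23(1−p)^3, so the posterior is Beta(6+23, 6+3) = Beta(29, 9).
For Beta(a, b) with a, b > 1 the mode is (a−1)/(a+b−2) = 28/36 ≈ 0.778.

p̂_MAP = 0.778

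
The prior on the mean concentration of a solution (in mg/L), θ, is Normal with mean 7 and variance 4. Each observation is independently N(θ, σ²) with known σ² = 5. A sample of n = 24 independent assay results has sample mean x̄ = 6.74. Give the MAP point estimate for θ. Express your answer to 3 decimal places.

θ̂_MAP = 6.753

n = 24, x̄ = 6.74.
For a Normal prior and Normal likelihood with known variance, the posterior is Normal; its mode equals its mean, the precision-weighted average.
Prior precision 1/σ₀² = 1/4 = 0.25; data precision n/σ² = 24/5 = 4.8.
θ̂ = (0.25·7 + 4.8·6.74) / (0.25 + 4.8) = 34.102/5.05 = 17051/2525 ≈ 6.753.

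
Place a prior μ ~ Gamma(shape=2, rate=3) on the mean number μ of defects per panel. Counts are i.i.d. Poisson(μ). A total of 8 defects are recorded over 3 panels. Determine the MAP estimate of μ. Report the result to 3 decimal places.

μ̂_MAP = 1.500

Σxᵢ = 8, n = 3.
Posterior ∝ μe^(−3μ) · μ^8e^(−3μ) = μ^9e^(−6μ), i.e. Gamma(shape=10, rate=6).
The mode of a Gamma(a, b) with a ≥ 1 (shape–rate) is (a−1)/b = 9/6 ≈ 1.500.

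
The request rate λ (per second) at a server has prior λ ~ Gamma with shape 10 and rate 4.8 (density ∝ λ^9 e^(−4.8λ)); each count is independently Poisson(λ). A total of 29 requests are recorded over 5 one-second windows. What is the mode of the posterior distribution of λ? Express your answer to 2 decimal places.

Σxᵢ = 29, n = 5.
Posterior ∝ λ^9e^(−4.8λ) · λ^29e^(−5λ) = λ^38e^(−9.8λ), i.e. Gamma(shape=39, rate=9.8).
The mode of a Gamma(a, b) with a ≥ 1 (shape–rate) is (a−1)/b = 38/9.8 ≈ 3.88.

λ̂_MAP = 3.88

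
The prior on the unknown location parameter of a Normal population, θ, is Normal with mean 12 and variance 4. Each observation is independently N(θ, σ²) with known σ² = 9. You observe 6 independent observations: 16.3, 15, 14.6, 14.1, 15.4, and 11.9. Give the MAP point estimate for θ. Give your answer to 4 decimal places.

n = 6; x̄ = (16.3 + 15 + 14.6 + 14.1 + 15.4 + 11.9)/6 = 87.3/6 = 14.55.
For a Normal prior and Normal likelihood with known variance, the posterior is Normal; its mode equals its mean, the precision-weighted average.
Prior precision 1/σ₀² = 1/4 = 0.25; data precision n/σ² = 6/9 = 2/3.
θ̂ = (0.25·12 + (2/3)·14.55) / (0.25 + 2/3) = 12.7/(11/12) = 762/55 ≈ 13.8545.

θ̂_MAP = 13.8545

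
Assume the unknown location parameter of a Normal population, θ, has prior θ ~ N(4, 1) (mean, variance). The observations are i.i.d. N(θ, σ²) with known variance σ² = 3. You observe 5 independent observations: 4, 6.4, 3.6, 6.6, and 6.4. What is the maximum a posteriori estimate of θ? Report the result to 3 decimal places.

θ̂_MAP = 4.875

n = 5; x̄ = (4 + 6.4 + 3.6 + 6.6 + 6.4)/5 = 27/5 = 5.4.
For a Normal prior and Normal likelihood with known variance, the posterior is Normal; its mode equals its mean, the precision-weighted average.
Prior precision 1/σ₀² = 1/1 = 1; data precision n/σ² = 5/3.
θ̂ = (1·4 + (5/3)·5.4) / (1 + 5/3) = 13/(8/3) = 4.875.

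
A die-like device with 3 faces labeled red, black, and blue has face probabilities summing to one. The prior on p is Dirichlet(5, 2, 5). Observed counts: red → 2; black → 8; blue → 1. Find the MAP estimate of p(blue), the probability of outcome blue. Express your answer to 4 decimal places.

The posterior is Dirichlet(αᵢ + nᵢ) = Dirichlet(7, 10, 6).
For a Dirichlet(a₁,…,a_K) with all aᵢ > 1, the mode has j-th component (aⱼ − 1)/(Σaᵢ − K).
Here Σaᵢ = 23 and K = 3, so p(blue) = (6 − 1)/(23 − 3) = 5/20 ≈ 0.2500.

MAP estimate of p(blue) = 0.2500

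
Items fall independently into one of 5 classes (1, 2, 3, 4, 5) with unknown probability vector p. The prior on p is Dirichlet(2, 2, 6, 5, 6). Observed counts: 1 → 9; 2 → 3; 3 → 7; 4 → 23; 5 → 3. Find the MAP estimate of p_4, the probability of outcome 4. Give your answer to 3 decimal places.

MAP estimate: 0.443

The posterior is Dirichlet(αᵢ + nᵢ) = Dirichlet(11, 5, 13, 28, 9).
For a Dirichlet(a₁,…,a_K) with all aᵢ > 1, the mode has j-th component (aⱼ − 1)/(Σaᵢ − K).
Here Σaᵢ = 66 and K = 5, so p_4 = (28 − 1)/(66 − 5) = 27/61 ≈ 0.443.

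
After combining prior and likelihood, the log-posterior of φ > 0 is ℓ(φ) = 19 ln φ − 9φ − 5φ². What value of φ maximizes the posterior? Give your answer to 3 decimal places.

φ̂_MAP = 1.000

ℓ'(φ) = 19/φ − 9 − 10φ. Setting this to zero and multiplying by φ: 10φ² + 9φ − 19 = 0.
φ = (−9 + √(9² + 4·10·19)) / (2·10) = (−9 + √841) / 20 = (−9 + 29)/20 = 1.
ℓ''(φ) = −19/φ² − 10 < 0, confirming a maximum.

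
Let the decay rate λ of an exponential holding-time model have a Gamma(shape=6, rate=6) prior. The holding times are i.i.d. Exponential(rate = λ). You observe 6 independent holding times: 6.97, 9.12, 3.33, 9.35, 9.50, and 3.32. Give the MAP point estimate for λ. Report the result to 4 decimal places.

λ̂_MAP = 0.2311

The Exponential(rate=λ) likelihood is ∝ λ^n e^(−λΣtᵢ). Here n = 6 and Σtᵢ = 6.97 + 9.12 + 3.33 + 9.35 + 9.50 + 3.32 = 41.59.
Posterior ∝ λ^5e^(−6λ) · λ^6e^(−41.59λ) = λ^11e^(−47.59λ), i.e. Gamma(12, 47.59).
Mode = (a−1)/b = 11/47.59 ≈ 0.2311.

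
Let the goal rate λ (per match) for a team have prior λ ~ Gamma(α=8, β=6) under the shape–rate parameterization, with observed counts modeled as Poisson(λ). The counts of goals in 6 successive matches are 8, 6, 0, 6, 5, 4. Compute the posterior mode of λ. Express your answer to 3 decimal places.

Σxᵢ = 8+6+0+6+5+4 = 29, with n = 6.
Posterior ∝ λ^7e^(−6λ) · λ^29e^(−6λ) = λ^36e^(−12λ), i.e. Gamma(shape=37, rate=12).
The mode of a Gamma(a, b) with a ≥ 1 (shape–rate) is (a−1)/b = 36/12 ≈ 3.000.

λ̂_MAP = 3.000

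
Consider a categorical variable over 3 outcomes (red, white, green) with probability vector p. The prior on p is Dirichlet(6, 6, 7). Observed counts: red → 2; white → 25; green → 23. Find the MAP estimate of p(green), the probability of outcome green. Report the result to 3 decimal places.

The posterior is Dirichlet(αᵢ + nᵢ) = Dirichlet(8, 31, 30).
For a Dirichlet(a₁,…,a_K) with all aᵢ > 1, the mode has j-th component (aⱼ − 1)/(Σaᵢ − K).
Here Σaᵢ = 69 and K = 3, so p(green) = (30 − 1)/(69 − 3) = 29/66 ≈ 0.439.

MAP estimate of p(green) = 0.439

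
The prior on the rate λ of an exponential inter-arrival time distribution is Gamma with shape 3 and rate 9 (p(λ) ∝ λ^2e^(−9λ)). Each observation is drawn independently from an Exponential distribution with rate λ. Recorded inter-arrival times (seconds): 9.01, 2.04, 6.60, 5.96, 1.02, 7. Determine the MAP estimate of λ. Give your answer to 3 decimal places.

λ̂_MAP = 0.197

The Exponential(rate=λ) likelihood is ∝ λ^n e^(−λΣtᵢ). Here n = 6 and Σtᵢ = 9.01 + 2.04 + 6.60 + 5.96 + 1.02 + 7 = 31.63.
Posterior ∝ λ^2e^(−9λ) · λ^6e^(−31.63λ) = λ^8e^(−40.63λ), i.e. Gamma(9, 40.63).
Mode = (a−1)/b = 8/40.63 ≈ 0.197.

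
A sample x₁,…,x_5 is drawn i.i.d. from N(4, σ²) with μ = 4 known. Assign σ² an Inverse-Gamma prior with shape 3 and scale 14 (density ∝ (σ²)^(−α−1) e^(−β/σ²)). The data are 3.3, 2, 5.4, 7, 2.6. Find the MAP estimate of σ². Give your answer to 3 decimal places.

Sum of squared deviations about the known mean: SS = (3.3−4)² + (2−4)² + (5.4−4)² + (7−4)² + (2.6−4)² = 17.41.
The Normal likelihood contributes (σ²)^(−n/2) exp(−SS/(2σ²)), so the posterior is Inverse-Gamma(α + n/2, β + SS/2) = Inverse-Gamma(5.5, 22.705).
The mode of Inverse-Gamma(a, b) is b/(a+1) = 22.705/6.5 ≈ 3.493.

σ̂²_MAP = 3.493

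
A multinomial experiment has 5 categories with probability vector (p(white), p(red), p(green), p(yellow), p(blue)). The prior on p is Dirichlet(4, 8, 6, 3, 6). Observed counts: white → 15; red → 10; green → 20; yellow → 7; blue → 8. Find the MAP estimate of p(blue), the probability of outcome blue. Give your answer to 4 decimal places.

The posterior is Dirichlet(αᵢ + nᵢ) = Dirichlet(19, 18, 26, 10, 14).
For a Dirichlet(a₁,…,a_K) with all aᵢ > 1, the mode has j-th component (aⱼ − 1)/(Σaᵢ − K).
Here Σaᵢ = 87 and K = 5, so p(blue) = (14 − 1)/(87 − 5) = 13/82 ≈ 0.1585.

MAP estimate of p(blue) = 0.1585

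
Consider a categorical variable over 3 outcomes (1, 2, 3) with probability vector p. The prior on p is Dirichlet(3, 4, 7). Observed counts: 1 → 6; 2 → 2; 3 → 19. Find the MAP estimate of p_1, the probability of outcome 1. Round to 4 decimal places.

The posterior is Dirichlet(αᵢ + nᵢ) = Dirichlet(9, 6, 26).
For a Dirichlet(a₁,…,a_K) with all aᵢ > 1, the mode has j-th component (aⱼ − 1)/(Σaᵢ − K).
Here Σaᵢ = 41 and K = 3, so p_1 = (9 − 1)/(41 − 3) = 8/38 ≈ 0.2105.

MAP estimate: 0.2105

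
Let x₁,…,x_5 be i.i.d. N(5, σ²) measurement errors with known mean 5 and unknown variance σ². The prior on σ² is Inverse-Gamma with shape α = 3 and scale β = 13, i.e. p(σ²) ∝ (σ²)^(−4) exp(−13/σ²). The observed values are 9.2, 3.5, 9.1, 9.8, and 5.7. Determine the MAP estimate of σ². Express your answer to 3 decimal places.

σ̂²_MAP = 6.633

Sum of squared deviations about the known mean: SS = (9.2−5)² + (3.5−5)² + (9.1−5)² + (9.8−5)² + (5.7−5)² = 60.23.
The Normal likelihood contributes (σ²)^(−n/2) exp(−SS/(2σ²)), so the posterior is Inverse-Gamma(α + n/2, β + SS/2) = Inverse-Gamma(5.5, 43.115).
The mode of Inverse-Gamma(a, b) is b/(a+1) = 43.115/6.5 ≈ 6.633.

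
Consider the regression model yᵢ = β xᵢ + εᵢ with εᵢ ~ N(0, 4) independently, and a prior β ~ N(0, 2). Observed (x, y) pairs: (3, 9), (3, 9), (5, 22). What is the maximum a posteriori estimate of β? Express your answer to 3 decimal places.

β̂_MAP = 3.644

log p(β | y) = −Σ(yᵢ − βxᵢ)²/(2·4) − β²/(2·2) + const.
Setting the derivative to zero: Σxᵢ(yᵢ − βxᵢ)/4 − β/2 = 0, so β = Σxᵢyᵢ / (Σxᵢ² + σ²/τ²).
Σxᵢyᵢ = 3·9 + 3·9 + 5·22 = 164; Σxᵢ² = 43; σ²/τ² = 2.
β̂_MAP = 164 / (43 + 2) = 164/45 ≈ 3.644.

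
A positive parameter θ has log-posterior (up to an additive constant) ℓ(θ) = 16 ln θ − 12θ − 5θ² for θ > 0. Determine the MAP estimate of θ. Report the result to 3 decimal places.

ℓ'(θ) = 16/θ − 12 − 10θ. Setting this to zero and multiplying by θ: 10θ² + 12θ − 16 = 0.
θ = (−12 + √(12² + 4·10·16)) / (2·10) = (−12 + √784) / 20 = (−12 + 28)/20 = 4/5.
ℓ''(θ) = −16/θ² − 10 < 0, confirming a maximum.

θ̂_MAP = 0.800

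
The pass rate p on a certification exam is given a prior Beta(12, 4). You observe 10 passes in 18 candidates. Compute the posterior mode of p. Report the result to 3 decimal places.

Prior: Beta(12, 4).
Data: 10 successes in 18 trials. The binomial likelihood contributes p^10(1−p)^8, so the posterior is Beta(12+10, 4+8) = Beta(22, 12).
For Beta(a, b) with a, b > 1 the mode is (a−1)/(a+b−2) = 21/32 ≈ 0.656.

p̂_MAP = 0.656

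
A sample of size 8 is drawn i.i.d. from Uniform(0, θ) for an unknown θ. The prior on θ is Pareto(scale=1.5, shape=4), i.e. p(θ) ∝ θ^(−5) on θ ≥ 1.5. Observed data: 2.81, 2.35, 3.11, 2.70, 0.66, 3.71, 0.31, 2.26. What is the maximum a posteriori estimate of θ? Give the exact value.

The Uniform(0, θ) likelihood is θ^(−n) for θ ≥ max(xᵢ), zero otherwise. Here max(xᵢ) = 3.71.
Posterior ∝ θ^(−5) · θ^(−8) = θ^(−13) on θ ≥ max(1.5, 3.71) = 3.71.
This density is strictly decreasing in θ, so the posterior mode lies at the lower boundary of the support.

θ̂_MAP = 3.71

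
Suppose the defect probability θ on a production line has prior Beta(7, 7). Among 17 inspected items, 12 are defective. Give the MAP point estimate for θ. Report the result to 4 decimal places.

Prior: Beta(7, 7).
Data: 12 successes in 17 trials. The binomial likelihood contributes θ^12(1−θ)^5, so the posterior is Beta(7+12, 7+5) = Beta(19, 12).
For Beta(a, b) with a, b > 1 the mode is (a−1)/(a+b−2) = 18/29 ≈ 0.6207.

θ̂_MAP = 0.6207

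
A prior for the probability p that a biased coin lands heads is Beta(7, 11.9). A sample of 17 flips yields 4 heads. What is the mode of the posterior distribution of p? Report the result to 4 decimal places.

p̂_MAP = 0.2950

Prior: Beta(7, 11.9).
Data: 4 successes in 17 trials. The binomial likelihood contributes p^4(1−p)^13, so the posterior is Beta(7+4, 11.9+13) = Beta(11, 24.9).
For Beta(a, b) with a, b > 1 the mode is (a−1)/(a+b−2) = 10/33.9 ≈ 0.2950.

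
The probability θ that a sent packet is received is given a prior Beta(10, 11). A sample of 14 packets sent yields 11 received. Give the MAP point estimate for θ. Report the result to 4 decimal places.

θ̂_MAP = 0.6061

Prior: Beta(10, 11).
Data: 11 successes in 14 trials. The binomial likelihood contributes θ^11(1−θ)^3, so the posterior is Beta(10+11, 11+3) = Beta(21, 14).
For Beta(a, b) with a, b > 1 the mode is (a−1)/(a+b−2) = 20/33 ≈ 0.6061.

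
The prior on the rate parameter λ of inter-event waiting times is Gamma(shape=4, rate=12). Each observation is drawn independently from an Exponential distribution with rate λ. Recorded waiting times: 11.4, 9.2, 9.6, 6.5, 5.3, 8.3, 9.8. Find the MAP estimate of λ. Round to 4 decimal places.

The Exponential(rate=λ) likelihood is ∝ λ^n e^(−λΣtᵢ). Here n = 7 and Σtᵢ = 11.4 + 9.2 + 9.6 + 6.5 + 5.3 + 8.3 + 9.8 = 60.1.
Posterior ∝ λ^3e^(−12λ) · λ^7e^(−60.1λ) = λ^10e^(−72.1λ), i.e. Gamma(11, 72.1).
Mode = (a−1)/b = 10/72.1 ≈ 0.1387.

λ̂_MAP = 0.1387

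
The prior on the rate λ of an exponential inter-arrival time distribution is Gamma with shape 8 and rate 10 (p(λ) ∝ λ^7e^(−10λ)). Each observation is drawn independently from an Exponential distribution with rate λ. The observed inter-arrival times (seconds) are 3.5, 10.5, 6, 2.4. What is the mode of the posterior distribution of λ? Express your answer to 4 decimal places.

The Exponential(rate=λ) likelihood is ∝ λ^n e^(−λΣtᵢ). Here n = 4 and Σtᵢ = 3.5 + 10.5 + 6 + 2.4 = 22.4.
Posterior ∝ λ^7e^(−10λ) · λ^4e^(−22.4λ) = λ^11e^(−32.4λ), i.e. Gamma(12, 32.4).
Mode = (a−1)/b = 11/32.4 ≈ 0.3395.

λ̂_MAP = 0.3395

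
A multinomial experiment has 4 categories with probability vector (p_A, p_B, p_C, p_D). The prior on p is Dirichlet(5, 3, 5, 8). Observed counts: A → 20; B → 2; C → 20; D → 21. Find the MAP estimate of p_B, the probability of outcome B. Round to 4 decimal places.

MAP estimate of p_B = 0.0500

The posterior is Dirichlet(αᵢ + nᵢ) = Dirichlet(25, 5, 25, 29).
For a Dirichlet(a₁,…,a_K) with all aᵢ > 1, the mode has j-th component (aⱼ − 1)/(Σaᵢ − K).
Here Σaᵢ = 84 and K = 4, so p_B = (5 − 1)/(84 − 4) = 4/80 ≈ 0.0500.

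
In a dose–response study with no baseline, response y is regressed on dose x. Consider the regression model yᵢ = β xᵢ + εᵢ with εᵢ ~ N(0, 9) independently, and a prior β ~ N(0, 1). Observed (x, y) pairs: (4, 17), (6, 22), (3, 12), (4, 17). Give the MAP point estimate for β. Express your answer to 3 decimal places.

log p(β | y) = −Σ(yᵢ − βxᵢ)²/(2·9) − β²/(2·1) + const.
Setting the derivative to zero: Σxᵢ(yᵢ − βxᵢ)/9 − β/1 = 0, so β = Σxᵢyᵢ / (Σxᵢ² + σ²/τ²).
Σxᵢyᵢ = 4·17 + 6·22 + 3·12 + 4·17 = 304; Σxᵢ² = 77; σ²/τ² = 9.
β̂_MAP = 304 / (77 + 9) = 304/86 ≈ 3.535.

β̂_MAP = 3.535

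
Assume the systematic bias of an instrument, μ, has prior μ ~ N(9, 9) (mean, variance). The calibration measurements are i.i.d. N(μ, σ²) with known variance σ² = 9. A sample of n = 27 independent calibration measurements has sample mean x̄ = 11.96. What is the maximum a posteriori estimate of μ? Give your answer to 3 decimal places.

μ̂_MAP = 11.854

n = 27, x̄ = 11.96.
For a Normal prior and Normal likelihood with known variance, the posterior is Normal; its mode equals its mean, the precision-weighted average.
Prior precision 1/σ₀² = 1/9; data precision n/σ² = 27/9 = 3.
μ̂ = ((1/9)·9 + 3·11.96) / (1/9 + 3) = 36.88/(28/9) = 4149/350 ≈ 11.854.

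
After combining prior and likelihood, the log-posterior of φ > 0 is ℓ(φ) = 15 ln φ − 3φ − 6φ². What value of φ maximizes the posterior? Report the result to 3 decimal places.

ℓ'(φ) = 15/φ − 3 − 12φ. Setting this to zero and multiplying by φ: 12φ² + 3φ − 15 = 0.
φ = (−3 + √(3² + 4·12·15)) / (2·12) = (−3 + √729) / 24 = (−3 + 27)/24 = 1.
ℓ''(φ) = −15/φ² − 12 < 0, confirming a maximum.

φ̂_MAP = 1.000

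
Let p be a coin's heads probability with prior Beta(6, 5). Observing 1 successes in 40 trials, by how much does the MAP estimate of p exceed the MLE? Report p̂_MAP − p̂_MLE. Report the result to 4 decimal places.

MAP − MLE = 0.0974

Posterior is Beta(7, 44); MAP = (7−1)/(51−2) = 6/49 ≈ 0.12245.
MLE ignores the prior: p̂_MLE = k/n = 1/40 ≈ 0.02500.
Difference = 6/49 − 1/40 = 191/1960 ≈ 0.0974.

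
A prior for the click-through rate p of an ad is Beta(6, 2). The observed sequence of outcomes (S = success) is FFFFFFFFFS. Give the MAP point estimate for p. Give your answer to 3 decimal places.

p̂_MAP = 0.375

Prior: Beta(6, 2).
Data: 1 success in 10 trials (from the sequence). The binomial likelihood contributes p(1−p)^9, so the posterior is Beta(6+1, 2+9) = Beta(7, 11).
For Beta(a, b) with a, b > 1 the mode is (a−1)/(a+b−2) = 6/16 ≈ 0.375.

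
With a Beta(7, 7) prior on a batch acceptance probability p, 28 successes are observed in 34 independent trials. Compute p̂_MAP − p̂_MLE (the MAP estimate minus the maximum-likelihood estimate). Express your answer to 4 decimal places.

Posterior is Beta(35, 13); MAP = (35−1)/(48−2) = 34/46 ≈ 0.73913.
MLE ignores the prior: p̂_MLE = k/n = 28/34 ≈ 0.82353.
Difference = 34/46 − 28/34 = -33/391 ≈ -0.0844.

MAP − MLE = -0.0844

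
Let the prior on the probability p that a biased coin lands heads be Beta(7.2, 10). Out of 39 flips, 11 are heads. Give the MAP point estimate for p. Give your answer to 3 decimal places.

p̂_MAP = 0.317

Prior: Beta(7.2, 10).
Data: 11 successes in 39 trials. The binomial likelihood contributes p^11(1−p)^28, so the posterior is Beta(7.2+11, 10+28) = Beta(18.2, 38).
For Beta(a, b) with a, b > 1 the mode is (a−1)/(a+b−2) = 17.2/54.2 ≈ 0.317.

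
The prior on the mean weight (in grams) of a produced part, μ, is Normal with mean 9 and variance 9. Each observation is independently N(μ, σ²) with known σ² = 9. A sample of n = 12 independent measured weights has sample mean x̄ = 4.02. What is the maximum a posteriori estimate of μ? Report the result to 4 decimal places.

μ̂_MAP = 4.4031

n = 12, x̄ = 4.02.
For a Normal prior and Normal likelihood with known variance, the posterior is Normal; its mode equals its mean, the precision-weighted average.
Prior precision 1/σ₀² = 1/9; data precision n/σ² = 12/9 = 4/3.
μ̂ = ((1/9)·9 + (4/3)·4.02) / (1/9 + 4/3) = 6.36/(13/9) = 1431/325 ≈ 4.4031.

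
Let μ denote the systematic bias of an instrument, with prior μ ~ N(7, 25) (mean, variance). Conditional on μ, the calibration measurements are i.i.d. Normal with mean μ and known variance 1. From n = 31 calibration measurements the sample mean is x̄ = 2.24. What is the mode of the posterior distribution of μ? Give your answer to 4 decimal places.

μ̂_MAP = 2.2461

n = 31, x̄ = 2.24.
For a Normal prior and Normal likelihood with known variance, the posterior is Normal; its mode equals its mean, the precision-weighted average.
Prior precision 1/σ₀² = 1/25 = 0.04; data precision n/σ² = 31/1 = 31.
μ̂ = (0.04·7 + 31·2.24) / (0.04 + 31) = 69.72/31.04 = 1743/776 ≈ 2.2461.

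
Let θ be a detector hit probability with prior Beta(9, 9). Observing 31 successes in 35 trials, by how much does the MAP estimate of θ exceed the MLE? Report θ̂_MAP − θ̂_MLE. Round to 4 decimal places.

Posterior is Beta(40, 13); MAP = (40−1)/(53−2) = 39/51 ≈ 0.76471.
MLE ignores the prior: θ̂_MLE = k/n = 31/35 ≈ 0.88571.
Difference = 39/51 − 31/35 = -72/595 ≈ -0.1210.

MAP − MLE = -0.1210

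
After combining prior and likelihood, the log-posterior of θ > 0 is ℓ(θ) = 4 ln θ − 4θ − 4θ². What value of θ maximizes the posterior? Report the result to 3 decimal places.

ℓ'(θ) = 4/θ − 4 − 8θ. Setting this to zero and multiplying by θ: 8θ² + 4θ − 4 = 0.
θ = (−4 + √(4² + 4·8·4)) / (2·8) = (−4 + √144) / 16 = (−4 + 12)/16 = 1/2.
ℓ''(θ) = −4/θ² − 8 < 0, confirming a maximum.

θ̂_MAP = 0.500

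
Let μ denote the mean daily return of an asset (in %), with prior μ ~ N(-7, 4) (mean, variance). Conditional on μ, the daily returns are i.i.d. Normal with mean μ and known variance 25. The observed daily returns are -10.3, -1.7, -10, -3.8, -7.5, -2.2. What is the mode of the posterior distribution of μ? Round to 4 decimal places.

μ̂_MAP = -6.4694

n = 6; x̄ = ((-10.3) + (-1.7) + (-10) + (-3.8) + (-7.5) + (-2.2))/6 = -35.5/6 = -71/12 ≈ -5.9167.
For a Normal prior and Normal likelihood with known variance, the posterior is Normal; its mode equals its mean, the precision-weighted average.
Prior precision 1/σ₀² = 1/4 = 0.25; data precision n/σ² = 6/25 = 0.24.
μ̂ = (0.25·(-7) + 0.24·(-71/12)) / (0.25 + 0.24) = (-3.17)/0.49 = -317/49 ≈ -6.4694.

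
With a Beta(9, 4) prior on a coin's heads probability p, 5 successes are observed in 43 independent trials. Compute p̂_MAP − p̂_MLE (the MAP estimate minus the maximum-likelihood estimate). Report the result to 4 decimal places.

Posterior is Beta(14, 42); MAP = (14−1)/(56−2) = 13/54 ≈ 0.24074.
MLE ignores the prior: p̂_MLE = k/n = 5/43 ≈ 0.11628.
Difference = 13/54 − 5/43 = 289/2322 ≈ 0.1245.

MAP − MLE = 0.1245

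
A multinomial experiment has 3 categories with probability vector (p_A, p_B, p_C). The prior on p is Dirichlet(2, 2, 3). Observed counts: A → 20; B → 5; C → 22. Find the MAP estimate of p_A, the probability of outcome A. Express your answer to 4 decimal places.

The posterior is Dirichlet(αᵢ + nᵢ) = Dirichlet(22, 7, 25).
For a Dirichlet(a₁,…,a_K) with all aᵢ > 1, the mode has j-th component (aⱼ − 1)/(Σaᵢ − K).
Here Σaᵢ = 54 and K = 3, so p_A = (22 − 1)/(54 − 3) = 21/51 ≈ 0.4118.

MAP estimate of p_A = 0.4118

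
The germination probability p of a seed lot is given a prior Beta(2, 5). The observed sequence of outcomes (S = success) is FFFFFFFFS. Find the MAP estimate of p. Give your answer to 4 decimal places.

p̂_MAP = 0.1429

Prior: Beta(2, 5).
Data: 1 success in 9 trials (from the sequence). The binomial likelihood contributes p(1−p)^8, so the posterior is Beta(2+1, 5+8) = Beta(3, 13).
For Beta(a, b) with a, b > 1 the mode is (a−1)/(a+b−2) = 2/14 ≈ 0.1429.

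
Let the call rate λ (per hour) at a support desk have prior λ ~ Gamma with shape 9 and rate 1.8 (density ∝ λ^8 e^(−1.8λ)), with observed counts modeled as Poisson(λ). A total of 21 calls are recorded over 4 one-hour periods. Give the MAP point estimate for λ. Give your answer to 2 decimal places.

λ̂_MAP = 5.00

Σxᵢ = 21, n = 4.
Posterior ∝ λ^8e^(−1.8λ) · λ^21e^(−4λ) = λ^29e^(−5.8λ), i.e. Gamma(shape=30, rate=5.8).
The mode of a Gamma(a, b) with a ≥ 1 (shape–rate) is (a−1)/b = 29/5.8 ≈ 5.00.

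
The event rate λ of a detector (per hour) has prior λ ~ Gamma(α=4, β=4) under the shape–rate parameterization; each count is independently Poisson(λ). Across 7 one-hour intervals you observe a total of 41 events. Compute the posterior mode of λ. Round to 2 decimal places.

λ̂_MAP = 4.00

Σxᵢ = 41, n = 7.
Posterior ∝ λ^3e^(−4λ) · λ^41e^(−7λ) = λ^44e^(−11λ), i.e. Gamma(shape=45, rate=11).
The mode of a Gamma(a, b) with a ≥ 1 (shape–rate) is (a−1)/b = 44/11 ≈ 4.00.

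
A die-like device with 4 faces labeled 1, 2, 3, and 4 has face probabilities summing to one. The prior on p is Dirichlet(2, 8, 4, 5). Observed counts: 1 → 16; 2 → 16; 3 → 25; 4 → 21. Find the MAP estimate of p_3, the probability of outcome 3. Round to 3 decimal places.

The posterior is Dirichlet(αᵢ + nᵢ) = Dirichlet(18, 24, 29, 26).
For a Dirichlet(a₁,…,a_K) with all aᵢ > 1, the mode has j-th component (aⱼ − 1)/(Σaᵢ − K).
Here Σaᵢ = 97 and K = 4, so p_3 = (29 − 1)/(97 − 4) = 28/93 ≈ 0.301.

MAP estimate: 0.301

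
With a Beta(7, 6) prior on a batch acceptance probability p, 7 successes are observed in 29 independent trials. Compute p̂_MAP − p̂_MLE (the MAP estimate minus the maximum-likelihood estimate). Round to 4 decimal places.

Posterior is Beta(14, 28); MAP = (14−1)/(42−2) = 13/40 ≈ 0.32500.
MLE ignores the prior: p̂_MLE = k/n = 7/29 ≈ 0.24138.
Difference = 13/40 − 7/29 = 97/1160 ≈ 0.0836.

MAP − MLE = 0.0836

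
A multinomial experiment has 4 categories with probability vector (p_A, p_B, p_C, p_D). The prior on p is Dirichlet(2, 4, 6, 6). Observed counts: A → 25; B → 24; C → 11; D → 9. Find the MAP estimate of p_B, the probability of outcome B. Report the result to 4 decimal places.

The posterior is Dirichlet(αᵢ + nᵢ) = Dirichlet(27, 28, 17, 15).
For a Dirichlet(a₁,…,a_K) with all aᵢ > 1, the mode has j-th component (aⱼ − 1)/(Σaᵢ − K).
Here Σaᵢ = 87 and K = 4, so p_B = (28 − 1)/(87 − 4) = 27/83 ≈ 0.3253.

MAP estimate of p_B = 0.3253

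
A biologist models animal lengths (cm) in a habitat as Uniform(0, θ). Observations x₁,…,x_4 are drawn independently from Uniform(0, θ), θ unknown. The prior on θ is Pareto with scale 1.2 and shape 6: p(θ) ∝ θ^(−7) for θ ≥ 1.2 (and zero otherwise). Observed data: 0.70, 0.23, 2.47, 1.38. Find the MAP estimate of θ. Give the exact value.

θ̂_MAP = 2.47

The Uniform(0, θ) likelihood is θ^(−n) for θ ≥ max(xᵢ), zero otherwise. Here max(xᵢ) = 2.47.
Posterior ∝ θ^(−7) · θ^(−4) = θ^(−11) on θ ≥ max(1.2, 2.47) = 2.47.
This density is strictly decreasing in θ, so the posterior mode lies at the lower boundary of the support.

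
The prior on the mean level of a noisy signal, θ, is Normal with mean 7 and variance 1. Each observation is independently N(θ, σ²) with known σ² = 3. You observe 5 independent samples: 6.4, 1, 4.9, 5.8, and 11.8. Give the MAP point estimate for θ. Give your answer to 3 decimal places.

θ̂_MAP = 6.363

n = 5; x̄ = (6.4 + 1 + 4.9 + 5.8 + 11.8)/5 = 29.9/5 = 5.98.
For a Normal prior and Normal likelihood with known variance, the posterior is Normal; its mode equals its mean, the precision-weighted average.
Prior precision 1/σ₀² = 1/1 = 1; data precision n/σ² = 5/3.
θ̂ = (1·7 + (5/3)·5.98) / (1 + 5/3) = (509/30)/(8/3) = 6.3625 ≈ 6.363.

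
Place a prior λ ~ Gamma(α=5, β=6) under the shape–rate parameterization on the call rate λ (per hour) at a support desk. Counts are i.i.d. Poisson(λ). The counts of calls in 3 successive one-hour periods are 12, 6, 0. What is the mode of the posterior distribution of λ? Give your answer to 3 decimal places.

λ̂_MAP = 2.444

Σxᵢ = 12+6+0 = 18, with n = 3.
Posterior ∝ λ^4e^(−6λ) · λ^18e^(−3λ) = λ^22e^(−9λ), i.e. Gamma(shape=23, rate=9).
The mode of a Gamma(a, b) with a ≥ 1 (shape–rate) is (a−1)/b = 22/9 ≈ 2.444.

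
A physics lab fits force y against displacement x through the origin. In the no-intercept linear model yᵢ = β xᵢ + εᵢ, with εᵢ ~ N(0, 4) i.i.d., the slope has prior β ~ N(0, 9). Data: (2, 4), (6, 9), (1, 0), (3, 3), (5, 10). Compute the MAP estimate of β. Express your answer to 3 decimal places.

log p(β | y) = −Σ(yᵢ − βxᵢ)²/(2·4) − β²/(2·9) + const.
Setting the derivative to zero: Σxᵢ(yᵢ − βxᵢ)/4 − β/9 = 0, so β = Σxᵢyᵢ / (Σxᵢ² + σ²/τ²).
Σxᵢyᵢ = 2·4 + 6·9 + 1·0 + 3·3 + 5·10 = 121; Σxᵢ² = 75; σ²/τ² = 4/9.
β̂_MAP = 121 / (75 + 4/9) = 121/(679/9) = 1089/679 ≈ 1.604.

β̂_MAP = 1.604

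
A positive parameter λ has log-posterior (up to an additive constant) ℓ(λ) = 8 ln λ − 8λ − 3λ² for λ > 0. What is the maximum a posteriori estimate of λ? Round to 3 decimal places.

λ̂_MAP = 0.667

ℓ'(λ) = 8/λ − 8 − 6λ. Setting this to zero and multiplying by λ: 6λ² + 8λ − 8 = 0.
λ = (−8 + √(8² + 4·6·8)) / (2·6) = (−8 + √256) / 12 = (−8 + 16)/12 = 2/3.
ℓ''(λ) = −8/λ² − 6 < 0, confirming a maximum.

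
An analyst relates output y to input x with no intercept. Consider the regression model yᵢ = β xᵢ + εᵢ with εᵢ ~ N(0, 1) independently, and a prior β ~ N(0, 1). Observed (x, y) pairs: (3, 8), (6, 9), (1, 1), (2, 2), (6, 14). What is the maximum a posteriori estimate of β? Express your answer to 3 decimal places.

log p(β | y) = −Σ(yᵢ − βxᵢ)²/(2·1) − β²/(2·1) + const.
Setting the derivative to zero: Σxᵢ(yᵢ − βxᵢ)/1 − β/1 = 0, so β = Σxᵢyᵢ / (Σxᵢ² + σ²/τ²).
Σxᵢyᵢ = 3·8 + 6·9 + 1·1 + 2·2 + 6·14 = 167; Σxᵢ² = 86; σ²/τ² = 1.
β̂_MAP = 167 / (86 + 1) = 167/87 ≈ 1.920.

β̂_MAP = 1.920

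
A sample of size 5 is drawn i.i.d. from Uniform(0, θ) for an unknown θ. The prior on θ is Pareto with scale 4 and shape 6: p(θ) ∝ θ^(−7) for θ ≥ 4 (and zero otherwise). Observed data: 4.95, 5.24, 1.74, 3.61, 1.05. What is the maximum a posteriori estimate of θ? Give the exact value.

θ̂_MAP = 5.24

The Uniform(0, θ) likelihood is θ^(−n) for θ ≥ max(xᵢ), zero otherwise. Here max(xᵢ) = 5.24.
Posterior ∝ θ^(−7) · θ^(−5) = θ^(−12) on θ ≥ max(4, 5.24) = 5.24.
This density is strictly decreasing in θ, so the posterior mode lies at the lower boundary of the support.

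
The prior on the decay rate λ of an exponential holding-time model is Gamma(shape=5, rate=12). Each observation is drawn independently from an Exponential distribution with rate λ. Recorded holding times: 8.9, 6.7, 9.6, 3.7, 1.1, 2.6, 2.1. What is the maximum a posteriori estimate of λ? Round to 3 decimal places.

The Exponential(rate=λ) likelihood is ∝ λ^n e^(−λΣtᵢ). Here n = 7 and Σtᵢ = 8.9 + 6.7 + 9.6 + 3.7 + 1.1 + 2.6 + 2.1 = 34.7.
Posterior ∝ λ^4e^(−12λ) · λ^7e^(−34.7λ) = λ^11e^(−46.7λ), i.e. Gamma(12, 46.7).
Mode = (a−1)/b = 11/46.7 ≈ 0.236.

λ̂_MAP = 0.236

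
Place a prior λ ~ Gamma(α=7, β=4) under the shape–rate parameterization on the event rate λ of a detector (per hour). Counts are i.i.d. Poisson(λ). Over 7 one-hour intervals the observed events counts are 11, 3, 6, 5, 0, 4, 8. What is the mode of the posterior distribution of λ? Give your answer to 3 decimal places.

Σxᵢ = 11+3+6+5+0+4+8 = 37, with n = 7.
Posterior ∝ λ^6e^(−4λ) · λ^37e^(−7λ) = λ^43e^(−11λ), i.e. Gamma(shape=44, rate=11).
The mode of a Gamma(a, b) with a ≥ 1 (shape–rate) is (a−1)/b = 43/11 ≈ 3.909.

λ̂_MAP = 3.909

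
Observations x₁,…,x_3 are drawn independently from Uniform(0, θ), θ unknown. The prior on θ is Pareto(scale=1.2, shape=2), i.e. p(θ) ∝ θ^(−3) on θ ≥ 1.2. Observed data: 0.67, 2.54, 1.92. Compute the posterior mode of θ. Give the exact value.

The Uniform(0, θ) likelihood is θ^(−n) for θ ≥ max(xᵢ), zero otherwise. Here max(xᵢ) = 2.54.
Posterior ∝ θ^(−3) · θ^(−3) = θ^(−6) on θ ≥ max(1.2, 2.54) = 2.54.
This density is strictly decreasing in θ, so the posterior mode lies at the lower boundary of the support.

θ̂_MAP = 2.54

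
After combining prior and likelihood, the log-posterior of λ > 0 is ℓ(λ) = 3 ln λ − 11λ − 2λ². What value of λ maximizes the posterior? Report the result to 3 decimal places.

ℓ'(λ) = 3/λ − 11 − 4λ. Setting this to zero and multiplying by λ: 4λ² + 11λ − 3 = 0.
λ = (−11 + √(11² + 4·4·3)) / (2·4) = (−11 + √169) / 8 = (−11 + 13)/8 = 1/4.
ℓ''(λ) = −3/λ² − 4 < 0, confirming a maximum.

λ̂_MAP = 0.250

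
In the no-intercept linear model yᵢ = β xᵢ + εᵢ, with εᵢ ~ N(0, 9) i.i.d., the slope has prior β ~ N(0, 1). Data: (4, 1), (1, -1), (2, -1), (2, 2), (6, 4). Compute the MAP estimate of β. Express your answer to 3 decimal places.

log p(β | y) = −Σ(yᵢ − βxᵢ)²/(2·9) − β²/(2·1) + const.
Setting the derivative to zero: Σxᵢ(yᵢ − βxᵢ)/9 − β/1 = 0, so β = Σxᵢyᵢ / (Σxᵢ² + σ²/τ²).
Σxᵢyᵢ = 4·1 + 1·(-1) + 2·(-1) + 2·2 + 6·4 = 29; Σxᵢ² = 61; σ²/τ² = 9.
β̂_MAP = 29 / (61 + 9) = 29/70 ≈ 0.414.

β̂_MAP = 0.414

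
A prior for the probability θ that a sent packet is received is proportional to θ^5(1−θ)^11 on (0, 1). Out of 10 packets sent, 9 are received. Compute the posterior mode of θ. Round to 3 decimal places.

The prior density ∝ θ^5(1−θ)^11 is the kernel of Beta(6, 12).
Data: 9 successes in 10 trials. The binomial likelihood contributes θ^9(1−θ)^1, so the posterior is Beta(6+9, 12+1) = Beta(15, 13).
For Beta(a, b) with a, b > 1 the mode is (a−1)/(a+b−2) = 14/26 ≈ 0.538.

θ̂_MAP = 0.538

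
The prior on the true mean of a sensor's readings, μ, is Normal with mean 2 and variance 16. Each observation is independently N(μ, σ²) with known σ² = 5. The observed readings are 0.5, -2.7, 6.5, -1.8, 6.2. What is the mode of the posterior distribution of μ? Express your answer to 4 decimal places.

n = 5; x̄ = (0.5 + (-2.7) + 6.5 + (-1.8) + 6.2)/5 = 8.7/5 = 1.74.
For a Normal prior and Normal likelihood with known variance, the posterior is Normal; its mode equals its mean, the precision-weighted average.
Prior precision 1/σ₀² = 1/16 = 0.0625; data precision n/σ² = 5/5 = 1.
μ̂ = (0.0625·2 + 1·1.74) / (0.0625 + 1) = 1.865/1.0625 = 746/425 ≈ 1.7553.

μ̂_MAP = 1.7553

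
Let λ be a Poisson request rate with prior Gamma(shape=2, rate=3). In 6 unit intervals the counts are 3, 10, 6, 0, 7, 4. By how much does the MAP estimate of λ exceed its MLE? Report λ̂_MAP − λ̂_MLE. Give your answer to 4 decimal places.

MAP − MLE = -1.5556

Σxᵢ = 30. Posterior is Gamma(32, 9); MAP = (32−1)/9 = 31/9 ≈ 3.44444.
MLE = x̄ = 30/6 ≈ 5.00000.
Difference = 31/9 − 30/6 = -14/9 ≈ -1.5556.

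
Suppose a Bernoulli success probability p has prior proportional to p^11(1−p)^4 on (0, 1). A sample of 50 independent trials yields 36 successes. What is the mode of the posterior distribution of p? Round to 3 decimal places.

The prior density ∝ p^11(1−p)^4 is the kernel of Beta(12, 5).
Data: 36 successes in 50 trials. The binomial likelihood contributes p^36(1−p)^14, so the posterior is Beta(12+36, 5+14) = Beta(48, 19).
For Beta(a, b) with a, b > 1 the mode is (a−1)/(a+b−2) = 47/65 ≈ 0.723.

p̂_MAP = 0.723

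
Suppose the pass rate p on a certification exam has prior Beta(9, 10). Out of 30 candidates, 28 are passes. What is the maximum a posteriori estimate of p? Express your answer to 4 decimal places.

Prior: Beta(9, 10).
Data: 28 successes in 30 trials. The binomial likelihood contributes p^28(1−p)^2, so the posterior is Beta(9+28, 10+2) = Beta(37, 12).
For Beta(a, b) with a, b > 1 the mode is (a−1)/(a+b−2) = 36/47 ≈ 0.7660.

p̂_MAP = 0.7660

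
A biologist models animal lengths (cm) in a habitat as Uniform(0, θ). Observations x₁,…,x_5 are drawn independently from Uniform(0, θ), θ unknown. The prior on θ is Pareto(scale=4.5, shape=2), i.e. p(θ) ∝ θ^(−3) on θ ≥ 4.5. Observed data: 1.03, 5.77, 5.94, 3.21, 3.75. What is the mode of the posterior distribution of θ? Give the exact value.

The Uniform(0, θ) likelihood is θ^(−n) for θ ≥ max(xᵢ), zero otherwise. Here max(xᵢ) = 5.94.
Posterior ∝ θ^(−3) · θ^(−5) = θ^(−8) on θ ≥ max(4.5, 5.94) = 5.94.
This density is strictly decreasing in θ, so the posterior mode lies at the lower boundary of the support.

θ̂_MAP = 5.94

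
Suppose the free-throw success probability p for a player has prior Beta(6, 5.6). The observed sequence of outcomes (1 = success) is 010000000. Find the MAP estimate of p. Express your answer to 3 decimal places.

Prior: Beta(6, 5.6).
Data: 1 success in 9 trials (from the sequence). The binomial likelihood contributes p(1−p)^8, so the posterior is Beta(6+1, 5.6+8) = Beta(7, 13.6).
For Beta(a, b) with a, b > 1 the mode is (a−1)/(a+b−2) = 6/18.6 ≈ 0.323.

p̂_MAP = 0.323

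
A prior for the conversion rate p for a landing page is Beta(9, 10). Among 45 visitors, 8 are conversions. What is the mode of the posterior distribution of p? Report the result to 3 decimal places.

p̂_MAP = 0.258

Prior: Beta(9, 10).
Data: 8 successes in 45 trials. The binomial likelihood contributes p^8(1−p)^37, so the posterior is Beta(9+8, 10+37) = Beta(17, 47).
For Beta(a, b) with a, b > 1 the mode is (a−1)/(a+b−2) = 16/62 ≈ 0.258.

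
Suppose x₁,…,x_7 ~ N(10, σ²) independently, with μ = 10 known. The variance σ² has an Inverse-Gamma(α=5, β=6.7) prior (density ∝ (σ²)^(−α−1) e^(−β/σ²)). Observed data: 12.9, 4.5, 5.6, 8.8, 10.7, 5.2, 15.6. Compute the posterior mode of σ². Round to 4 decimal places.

Sum of squared deviations about the known mean: SS = (12.9−10)² + (4.5−10)² + (5.6−10)² + (8.8−10)² + (10.7−10)² + (5.2−10)² + (15.6−10)² = 114.35.
The Normal likelihood contributes (σ²)^(−n/2) exp(−SS/(2σ²)), so the posterior is Inverse-Gamma(α + n/2, β + SS/2) = Inverse-Gamma(8.5, 63.875).
The mode of Inverse-Gamma(a, b) is b/(a+1) = 63.875/9.5 ≈ 6.7237.

σ̂²_MAP = 6.7237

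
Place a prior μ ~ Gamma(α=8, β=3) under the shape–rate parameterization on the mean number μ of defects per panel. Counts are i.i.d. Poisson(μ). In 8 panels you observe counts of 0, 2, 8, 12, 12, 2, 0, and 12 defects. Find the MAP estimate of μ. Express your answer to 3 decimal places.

μ̂_MAP = 5.000

Σxᵢ = 0+2+8+12+12+2+0+12 = 48, with n = 8.
Posterior ∝ μ^7e^(−3μ) · μ^48e^(−8μ) = μ^55e^(−11μ), i.e. Gamma(shape=56, rate=11).
The mode of a Gamma(a, b) with a ≥ 1 (shape–rate) is (a−1)/b = 55/11 ≈ 5.000.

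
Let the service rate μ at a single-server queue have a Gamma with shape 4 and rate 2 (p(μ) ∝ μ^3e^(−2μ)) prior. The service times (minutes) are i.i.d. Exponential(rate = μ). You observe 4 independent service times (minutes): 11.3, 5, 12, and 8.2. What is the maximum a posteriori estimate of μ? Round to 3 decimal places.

The Exponential(rate=μ) likelihood is ∝ μ^n e^(−μΣtᵢ). Here n = 4 and Σtᵢ = 11.3 + 5 + 12 + 8.2 = 36.5.
Posterior ∝ μ^3e^(−2μ) · μ^4e^(−36.5μ) = μ^7e^(−38.5μ), i.e. Gamma(8, 38.5).
Mode = (a−1)/b = 7/38.5 ≈ 0.182.

μ̂_MAP = 0.182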